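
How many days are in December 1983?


December 1983

31 days


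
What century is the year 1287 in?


Century = (year - 1) // 100 + 1
= (1287 - 1) // 100 + 1
= 1286 // 100 + 1
= 12 + 1

13th century


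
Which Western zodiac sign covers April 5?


Date: April 5
Conventional tropical zodiac dates: Aries from March 21 onward; Taurus starts April 20
April 5 falls within the Aries range

Aries


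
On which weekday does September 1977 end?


September 1977 has 30 days
Anchor: Jan 1, 1977. With p = 1977 - 1 = 1976: (p + p//4 - p//100 + p//400) mod 7 = (1976 + 494 - 19 + 4) mod 7 = 2455 mod 7 = 5 -> Saturday (Mon=0 ... Sun=6)
Days before September (Jan-Aug): 243; September 1 index = (5 + 243) mod 7 = 3 -> Thursday
Last day offset: 30 - 1 = 29 days
Weekday index = (3 + 29) mod 7 = 4

Friday, September 30


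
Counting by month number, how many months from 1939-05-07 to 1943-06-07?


From May 1939 to June 1943
4 years * 12 = 48 months, plus 1 month = 49

49 months


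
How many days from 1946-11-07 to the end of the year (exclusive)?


Day of year: 311 of 365
Remaining = 365 - 311

54 days


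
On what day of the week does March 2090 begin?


Target: March 1, 2090
Anchor: Jan 1, 2090. With p = 2090 - 1 = 2089: (p + p//4 - p//100 + p//400) mod 7 = (2089 + 522 - 20 + 5) mod 7 = 2596 mod 7 = 6 -> Sunday (Mon=0 ... Sun=6)
Days before March (Jan-Feb): 59 days
Weekday index = (6 + 59) mod 7 = 2

Wednesday


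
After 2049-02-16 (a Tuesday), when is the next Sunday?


Current: Tuesday
Target: Sunday
Days ahead: 5

Next Sunday: 2049-02-21


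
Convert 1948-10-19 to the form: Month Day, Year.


ISO 1948-10-19 parses as year=1948, month=10, day=19
Month 10 -> October

October 19, 1948


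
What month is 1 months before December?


December is month 12
12 - 1 = 11

November


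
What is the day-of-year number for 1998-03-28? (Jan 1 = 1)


Date: March 28, 1998
Days in months 1 through 2: 59
Plus 28 days in March

Day of year: 87


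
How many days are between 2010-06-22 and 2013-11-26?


From 2010-06-22 to 2013-11-26
2010-06-22: days before June = 31 + 28 + 31 + 30 + 31 = 151 (2010 is not a leap year); day of year = 151 + 22 = 173
2013-11-26: days before November = 31 + 28 + 31 + 30 + 31 + 30 + 31 + 31 + 30 + 31 = 304 (2013 is not a leap year); day of year = 304 + 26 = 330
Rest of 2010: 365 - 173 = 192
Full years 2011 (365), 2012 (366): 731
Total = 192 + 731 + 330 = 1253

1253 days


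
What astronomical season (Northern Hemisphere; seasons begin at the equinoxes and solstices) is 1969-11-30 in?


Date: November 30
Astronomical Autumn (approx.; exact equinox/solstice day varies by year): September 22 to December 20
November 30 falls within the Autumn window

Autumn


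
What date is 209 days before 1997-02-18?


Start: 1997-02-18, subtract 209 days
Back 18 days from February 18 reaches January 31, 1997 -> 191 left
January 1997 has 31 days -> back to December 31, 1996 -> 160 left
December 1996 has 31 days -> back to November 30, 1996 -> 129 left
November 1996 has 30 days -> back to October 31, 1996 -> 99 left
October 1996 has 31 days -> back to September 30, 1996 -> 68 left
September 1996 has 30 days -> back to August 31, 1996 -> 38 left
August 1996 has 31 days -> back to July 31, 1996 -> 7 left
July 1996: 31 - 7 = 24 -> lands on July 24

Result: 1996-07-24


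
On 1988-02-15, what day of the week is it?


Date: February 15, 1988
Anchor: Jan 1, 1988. With p = 1988 - 1 = 1987: (p + p//4 - p//100 + p//400) mod 7 = (1987 + 496 - 19 + 4) mod 7 = 2468 mod 7 = 4 -> Friday (Mon=0 ... Sun=6)
Days before February (Jan): 31; offset = 31 + 15 - 1 = 45
Weekday index = (4 + 45) mod 7 = 0

Day of the week: Monday


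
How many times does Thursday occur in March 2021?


March 2021 has 31 days
Anchor: Jan 1, 2021. With p = 2021 - 1 = 2020: (p + p//4 - p//100 + p//400) mod 7 = (2020 + 505 - 20 + 5) mod 7 = 2510 mod 7 = 4 -> Friday (Mon=0 ... Sun=6)
Days before March (Jan-Feb): 59; March 1 index = (4 + 59) mod 7 = 0 -> Monday
First Thursday is March 4
Thursdays: 4, 11, 18, 25

4 Thursdays


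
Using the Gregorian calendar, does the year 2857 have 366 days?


Gregorian leap year rule: divisible by 4, but not by 100, unless also by 400.
2857 is not divisible by 4 -> not a leap year

No


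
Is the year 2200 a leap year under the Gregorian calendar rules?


Gregorian leap year rule: divisible by 4, but not by 100, unless also by 400.
2200 is divisible by 100 but not 400 -> not a leap year

No


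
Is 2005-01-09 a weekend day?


Anchor: Jan 1, 2005. With p = 2005 - 1 = 2004: (p + p//4 - p//100 + p//400) mod 7 = (2004 + 501 - 20 + 5) mod 7 = 2490 mod 7 = 5 -> Saturday (Mon=0 ... Sun=6)
Day of year: 9; offset = 8
Weekday index = (5 + 8) mod 7 = 6 -> Sunday
Weekend days: Saturday, Sunday

Yes


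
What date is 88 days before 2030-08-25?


Start: 2030-08-25, subtract 88 days
Back 25 days from August 25 reaches July 31, 2030 -> 63 left
July 2030 has 31 days -> back to June 30, 2030 -> 32 left
June 2030 has 30 days -> back to May 31, 2030 -> 2 left
May 2030: 31 - 2 = 29 -> lands on May 29

Result: 2030-05-29


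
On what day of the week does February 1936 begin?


Target: February 1, 1936
Anchor: Jan 1, 1936. With p = 1936 - 1 = 1935: (p + p//4 - p//100 + p//400) mod 7 = (1935 + 483 - 19 + 4) mod 7 = 2403 mod 7 = 2 -> Wednesday (Mon=0 ... Sun=6)
Days before February (Jan): 31 days
Weekday index = (2 + 31) mod 7 = 5

Saturday


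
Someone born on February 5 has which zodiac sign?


Date: February 5
Conventional tropical zodiac dates: Aquarius from January 20 onward; Pisces starts February 19
February 5 falls within the Aquarius range

Aquarius


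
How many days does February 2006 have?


February 2006 (leap year: no)

28 days


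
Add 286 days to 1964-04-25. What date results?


Start: 1964-04-25, add 286 days
April 1964 has 30 days: 30 - 25 = 5 days to April 30 -> 281 left
May 1964 has 31 days -> 250 left
June 1964 has 30 days -> 220 left
July 1964 has 31 days -> 189 left
August 1964 has 31 days -> 158 left
September 1964 has 30 days -> 128 left
October 1964 has 31 days -> 97 left
November 1964 has 30 days -> 67 left
December 1964 has 31 days -> 36 left
January 1965 has 31 days -> 5 left
February 1965: 5 <= 28 -> lands on February 5

Result: 1965-02-05


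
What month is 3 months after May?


May is month 5
5 + 3 = 8

August


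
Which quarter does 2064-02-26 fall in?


Month: February (month 2)
Q1: Jan-Mar, Q2: Apr-Jun, Q3: Jul-Sep, Q4: Oct-Dec

Q1


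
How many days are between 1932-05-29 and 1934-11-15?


From 1932-05-29 to 1934-11-15
1932-05-29: days before May = 31 + 29 + 31 + 30 = 121 (1932 is a leap year); day of year = 121 + 29 = 150
1934-11-15: days before November = 31 + 28 + 31 + 30 + 31 + 30 + 31 + 31 + 30 + 31 = 304 (1934 is not a leap year); day of year = 304 + 15 = 319
Rest of 1932: 366 - 150 = 216
Full years 1933 (365): 365
Total = 216 + 365 + 319 = 900

900 days


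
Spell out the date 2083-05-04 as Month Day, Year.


ISO 2083-05-04 parses as year=2083, month=05, day=04
Month 5 -> May

May 4, 2083


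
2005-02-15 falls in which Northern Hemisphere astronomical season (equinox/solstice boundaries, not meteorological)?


Date: February 15
Astronomical Winter (approx.; exact equinox/solstice day varies by year): December 21 to March 19
February 15 falls within the Winter window

Winter


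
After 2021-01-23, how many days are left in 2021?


Day of year: 23 of 365
Remaining = 365 - 23

342 days


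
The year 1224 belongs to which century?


Century = (year - 1) // 100 + 1
= (1224 - 1) // 100 + 1
= 1223 // 100 + 1
= 12 + 1

13th century


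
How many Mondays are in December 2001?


December 2001 has 31 days
Anchor: Jan 1, 2001. With p = 2001 - 1 = 2000: (p + p//4 - p//100 + p//400) mod 7 = (2000 + 500 - 20 + 5) mod 7 = 2485 mod 7 = 0 -> Monday (Mon=0 ... Sun=6)
Days before December (Jan-Nov): 334; December 1 index = (0 + 334) mod 7 = 5 -> Saturday
First Monday is December 3
Mondays: 3, 10, 17, 24, 31

5 Mondays


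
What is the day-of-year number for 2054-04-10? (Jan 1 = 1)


Date: April 10, 2054
Days in months 1 through 3: 90
Plus 10 days in April

Day of year: 100


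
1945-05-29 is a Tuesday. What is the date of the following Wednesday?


Current: Tuesday
Target: Wednesday
Days ahead: 1

Next Wednesday: 1945-05-30


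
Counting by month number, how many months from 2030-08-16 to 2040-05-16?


From August 2030 to May 2040
10 years * 12 = 120 months, minus 3 months = 117

117 months


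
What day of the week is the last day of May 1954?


May 1954 has 31 days
Anchor: Jan 1, 1954. With p = 1954 - 1 = 1953: (p + p//4 - p//100 + p//400) mod 7 = (1953 + 488 - 19 + 4) mod 7 = 2426 mod 7 = 4 -> Friday (Mon=0 ... Sun=6)
Days before May (Jan-Apr): 120; May 1 index = (4 + 120) mod 7 = 5 -> Saturday
Last day offset: 31 - 1 = 30 days
Weekday index = (5 + 30) mod 7 = 0

Monday, May 31


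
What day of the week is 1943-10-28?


Date: October 28, 1943
Anchor: Jan 1, 1943. With p = 1943 - 1 = 1942: (p + p//4 - p//100 + p//400) mod 7 = (1942 + 485 - 19 + 4) mod 7 = 2412 mod 7 = 4 -> Friday (Mon=0 ... Sun=6)
Days before October (Jan-Sep): 273; offset = 273 + 28 - 1 = 300
Weekday index = (4 + 300) mod 7 = 3

Day of the week: Thursday


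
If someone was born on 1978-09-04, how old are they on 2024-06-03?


Birth: 1978-09-04
Reference: 2024-06-03
Year difference: 2024 - 1978 = 46
Birthday not yet reached in 2024, subtract 1

45 years old


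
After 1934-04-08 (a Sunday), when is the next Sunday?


Current: Sunday
Target: Sunday
Days ahead: 7

Next Sunday: 1934-04-15


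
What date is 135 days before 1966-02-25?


Start: 1966-02-25, subtract 135 days
Back 25 days from February 25 reaches January 31, 1966 -> 110 left
January 1966 has 31 days -> back to December 31, 1965 -> 79 left
December 1965 has 31 days -> back to November 30, 1965 -> 48 left
November 1965 has 30 days -> back to October 31, 1965 -> 18 left
October 1965: 31 - 18 = 13 -> lands on October 13

Result: 1965-10-13


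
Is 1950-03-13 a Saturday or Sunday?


Anchor: Jan 1, 1950. With p = 1950 - 1 = 1949: (p + p//4 - p//100 + p//400) mod 7 = (1949 + 487 - 19 + 4) mod 7 = 2421 mod 7 = 6 -> Sunday (Mon=0 ... Sun=6)
Day of year: 72; offset = 71
Weekday index = (6 + 71) mod 7 = 0 -> Monday
Weekend days: Saturday, Sunday

No


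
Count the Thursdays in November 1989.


November 1989 has 30 days
Anchor: Jan 1, 1989. With p = 1989 - 1 = 1988: (p + p//4 - p//100 + p//400) mod 7 = (1988 + 497 - 19 + 4) mod 7 = 2470 mod 7 = 6 -> Sunday (Mon=0 ... Sun=6)
Days before November (Jan-Oct): 304; November 1 index = (6 + 304) mod 7 = 2 -> Wednesday
First Thursday is November 2
Thursdays: 2, 9, 16, 23, 30

5 Thursdays


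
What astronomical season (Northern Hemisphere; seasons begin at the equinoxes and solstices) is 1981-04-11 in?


Date: April 11
Astronomical Spring (approx.; exact equinox/solstice day varies by year): March 20 to June 20
April 11 falls within the Spring window

Spring


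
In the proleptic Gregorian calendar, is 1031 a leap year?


Gregorian leap year rule: divisible by 4, but not by 100, unless also by 400.
1031 is not divisible by 4 -> not a leap year

No


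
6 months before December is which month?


December is month 12
12 - 6 = 6

June


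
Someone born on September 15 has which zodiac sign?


Date: September 15
Conventional tropical zodiac dates: Virgo from August 23 onward; Libra starts September 23
September 15 falls within the Virgo range

Virgo


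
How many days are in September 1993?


September 1993

30 days


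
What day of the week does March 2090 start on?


Target: March 1, 2090
Anchor: Jan 1, 2090. With p = 2090 - 1 = 2089: (p + p//4 - p//100 + p//400) mod 7 = (2089 + 522 - 20 + 5) mod 7 = 2596 mod 7 = 6 -> Sunday (Mon=0 ... Sun=6)
Days before March (Jan-Feb): 59 days
Weekday index = (6 + 59) mod 7 = 2

Wednesday


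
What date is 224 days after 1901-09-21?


Start: 1901-09-21, add 224 days
September 1901 has 30 days: 30 - 21 = 9 days to September 30 -> 215 left
October 1901 has 31 days -> 184 left
November 1901 has 30 days -> 154 left
December 1901 has 31 days -> 123 left
January 1902 has 31 days -> 92 left
February 1902 has 28 days -> 64 left
March 1902 has 31 days -> 33 left
April 1902 has 30 days -> 3 left
May 1902: 3 <= 31 -> lands on May 3

Result: 1902-05-03


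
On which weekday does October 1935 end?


October 1935 has 31 days
Anchor: Jan 1, 1935. With p = 1935 - 1 = 1934: (p + p//4 - p//100 + p//400) mod 7 = (1934 + 483 - 19 + 4) mod 7 = 2402 mod 7 = 1 -> Tuesday (Mon=0 ... Sun=6)
Days before October (Jan-Sep): 273; October 1 index = (1 + 273) mod 7 = 1 -> Tuesday
Last day offset: 31 - 1 = 30 days
Weekday index = (1 + 30) mod 7 = 3

Thursday, October 31


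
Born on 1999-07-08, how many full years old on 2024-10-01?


Birth: 1999-07-08
Reference: 2024-10-01
Year difference: 2024 - 1999 = 25

25 years old


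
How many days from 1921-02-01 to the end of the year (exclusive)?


Day of year: 32 of 365
Remaining = 365 - 32

333 days


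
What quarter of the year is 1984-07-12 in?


Month: July (month 7)
Q1: Jan-Mar, Q2: Apr-Jun, Q3: Jul-Sep, Q4: Oct-Dec

Q3


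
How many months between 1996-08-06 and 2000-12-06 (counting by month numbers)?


From August 1996 to December 2000
4 years * 12 = 48 months, plus 4 months = 52

52 months


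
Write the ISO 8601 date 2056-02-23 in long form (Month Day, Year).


ISO 2056-02-23 parses as year=2056, month=02, day=23
Month 2 -> February

February 23, 2056


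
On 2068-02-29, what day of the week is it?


Date: February 29, 2068
Anchor: Jan 1, 2068. With p = 2068 - 1 = 2067: (p + p//4 - p//100 + p//400) mod 7 = (2067 + 516 - 20 + 5) mod 7 = 2568 mod 7 = 6 -> Sunday (Mon=0 ... Sun=6)
Days before February (Jan): 31; offset = 31 + 29 - 1 = 59
Weekday index = (6 + 59) mod 7 = 2

Day of the week: Wednesday


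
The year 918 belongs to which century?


Century = (year - 1) // 100 + 1
= (918 - 1) // 100 + 1
= 917 // 100 + 1
= 9 + 1

10th century


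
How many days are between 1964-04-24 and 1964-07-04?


From 1964-04-24 to 1964-07-04
1964-04-24: days before April = 31 + 29 + 31 = 91 (1964 is a leap year); day of year = 91 + 24 = 115
1964-07-04: days before July = 31 + 29 + 31 + 30 + 31 + 30 = 182 (1964 is a leap year); day of year = 182 + 4 = 186
Same year: 186 - 115 = 71

71 days


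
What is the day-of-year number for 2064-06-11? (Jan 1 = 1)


Date: June 11, 2064
Days in months 1 through 5: 152
Plus 11 days in June

Day of year: 163


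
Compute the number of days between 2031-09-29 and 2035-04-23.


From 2031-09-29 to 2035-04-23
2031-09-29: days before September = 31 + 28 + 31 + 30 + 31 + 30 + 31 + 31 = 243 (2031 is not a leap year); day of year = 243 + 29 = 272
2035-04-23: days before April = 31 + 28 + 31 = 90 (2035 is not a leap year); day of year = 90 + 23 = 113
Rest of 2031: 365 - 272 = 93
Full years 2032 (366), 2033 (365), 2034 (365): 1096
Total = 93 + 1096 + 113 = 1302

1302 days


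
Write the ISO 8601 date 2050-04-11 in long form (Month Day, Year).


ISO 2050-04-11 parses as year=2050, month=04, day=11
Month 4 -> April

April 11, 2050


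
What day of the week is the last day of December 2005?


December 2005 has 31 days
Anchor: Jan 1, 2005. With p = 2005 - 1 = 2004: (p + p//4 - p//100 + p//400) mod 7 = (2004 + 501 - 20 + 5) mod 7 = 2490 mod 7 = 5 -> Saturday (Mon=0 ... Sun=6)
Days before December (Jan-Nov): 334; December 1 index = (5 + 334) mod 7 = 3 -> Thursday
Last day offset: 31 - 1 = 30 days
Weekday index = (3 + 30) mod 7 = 5

Saturday, December 31


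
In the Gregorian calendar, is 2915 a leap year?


Gregorian leap year rule: divisible by 4, but not by 100, unless also by 400.
2915 is not divisible by 4 -> not a leap year

No


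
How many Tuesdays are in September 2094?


September 2094 has 30 days
Anchor: Jan 1, 2094. With p = 2094 - 1 = 2093: (p + p//4 - p//100 + p//400) mod 7 = (2093 + 523 - 20 + 5) mod 7 = 2601 mod 7 = 4 -> Friday (Mon=0 ... Sun=6)
Days before September (Jan-Aug): 243; September 1 index = (4 + 243) mod 7 = 2 -> Wednesday
First Tuesday is September 7
Tuesdays: 7, 14, 21, 28

4 Tuesdays


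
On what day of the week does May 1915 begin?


Target: May 1, 1915
Anchor: Jan 1, 1915. With p = 1915 - 1 = 1914: (p + p//4 - p//100 + p//400) mod 7 = (1914 + 478 - 19 + 4) mod 7 = 2377 mod 7 = 4 -> Friday (Mon=0 ... Sun=6)
Days before May (Jan-Apr): 120 days
Weekday index = (4 + 120) mod 7 = 5

Saturday


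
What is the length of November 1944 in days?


November 1944

30 days


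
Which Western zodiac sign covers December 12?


Date: December 12
Conventional tropical zodiac dates: Sagittarius from November 22 onward; Capricorn starts December 22
December 12 falls within the Sagittarius range

Sagittarius


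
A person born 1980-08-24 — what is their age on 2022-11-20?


Birth: 1980-08-24
Reference: 2022-11-20
Year difference: 2022 - 1980 = 42

42 years old


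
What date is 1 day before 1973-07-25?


Start: 1973-07-25, subtract 1 day
25 - 1 = 24 stays within July 1973

Result: 1973-07-24


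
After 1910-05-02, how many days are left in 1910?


Day of year: 122 of 365
Remaining = 365 - 122

243 days


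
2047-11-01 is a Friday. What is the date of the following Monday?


Current: Friday
Target: Monday
Days ahead: 3

Next Monday: 2047-11-04


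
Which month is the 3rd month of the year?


Month 3 of 12

March


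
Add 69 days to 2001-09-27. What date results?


Start: 2001-09-27, add 69 days
September 2001 has 30 days: 30 - 27 = 3 days to September 30 -> 66 left
October 2001 has 31 days -> 35 left
November 2001 has 30 days -> 5 left
December 2001: 5 <= 31 -> lands on December 5

Result: 2001-12-05


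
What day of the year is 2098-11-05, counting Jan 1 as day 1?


Date: November 5, 2098
Days in months 1 through 10: 304
Plus 5 days in November

Day of year: 309


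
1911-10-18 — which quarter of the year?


Month: October (month 10)
Q1: Jan-Mar, Q2: Apr-Jun, Q3: Jul-Sep, Q4: Oct-Dec

Q4


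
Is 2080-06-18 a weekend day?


Anchor: Jan 1, 2080. With p = 2080 - 1 = 2079: (p + p//4 - p//100 + p//400) mod 7 = (2079 + 519 - 20 + 5) mod 7 = 2583 mod 7 = 0 -> Monday (Mon=0 ... Sun=6)
Day of year: 170; offset = 169
Weekday index = (0 + 169) mod 7 = 1 -> Tuesday
Weekend days: Saturday, Sunday

No


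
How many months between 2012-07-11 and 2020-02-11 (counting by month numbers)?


From July 2012 to February 2020
8 years * 12 = 96 months, minus 5 months = 91

91 months


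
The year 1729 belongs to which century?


Century = (year - 1) // 100 + 1
= (1729 - 1) // 100 + 1
= 1728 // 100 + 1
= 17 + 1

18th century


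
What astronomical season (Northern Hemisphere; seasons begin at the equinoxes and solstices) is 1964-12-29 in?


Date: December 29
Astronomical Winter (approx.; exact equinox/solstice day varies by year): December 21 to March 19
December 29 falls within the Winter window

Winter


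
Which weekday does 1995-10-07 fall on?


Date: October 7, 1995
Anchor: Jan 1, 1995. With p = 1995 - 1 = 1994: (p + p//4 - p//100 + p//400) mod 7 = (1994 + 498 - 19 + 4) mod 7 = 2477 mod 7 = 6 -> Sunday (Mon=0 ... Sun=6)
Days before October (Jan-Sep): 273; offset = 273 + 7 - 1 = 279
Weekday index = (6 + 279) mod 7 = 5

Day of the week: Saturday


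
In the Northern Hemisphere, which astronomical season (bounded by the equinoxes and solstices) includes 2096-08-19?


Date: August 19
Astronomical Summer (approx.; exact equinox/solstice day varies by year): June 21 to September 21
August 19 falls within the Summer window

Summer


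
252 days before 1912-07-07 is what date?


Start: 1912-07-07, subtract 252 days
Back 7 days from July 7 reaches June 30, 1912 -> 245 left
June 1912 has 30 days -> back to May 31, 1912 -> 215 left
May 1912 has 31 days -> back to April 30, 1912 -> 184 left
April 1912 has 30 days -> back to March 31, 1912 -> 154 left
March 1912 has 31 days -> back to February 29, 1912 -> 123 left
February 1912 has 29 days -> back to January 31, 1912 -> 94 left
January 1912 has 31 days -> back to December 31, 1911 -> 63 left
December 1911 has 31 days -> back to November 30, 1911 -> 32 left
November 1911 has 30 days -> back to October 31, 1911 -> 2 left
October 1911: 31 - 2 = 29 -> lands on October 29

Result: 1911-10-29


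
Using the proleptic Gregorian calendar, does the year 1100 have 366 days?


Gregorian leap year rule: divisible by 4, but not by 100, unless also by 400.
1100 is divisible by 100 but not 400 -> not a leap year

No


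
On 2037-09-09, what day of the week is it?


Date: September 9, 2037
Anchor: Jan 1, 2037. With p = 2037 - 1 = 2036: (p + p//4 - p//100 + p//400) mod 7 = (2036 + 509 - 20 + 5) mod 7 = 2530 mod 7 = 3 -> Thursday (Mon=0 ... Sun=6)
Days before September (Jan-Aug): 243; offset = 243 + 9 - 1 = 251
Weekday index = (3 + 251) mod 7 = 2

Day of the week: Wednesday


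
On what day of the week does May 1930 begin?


Target: May 1, 1930
Anchor: Jan 1, 1930. With p = 1930 - 1 = 1929: (p + p//4 - p//100 + p//400) mod 7 = (1929 + 482 - 19 + 4) mod 7 = 2396 mod 7 = 2 -> Wednesday (Mon=0 ... Sun=6)
Days before May (Jan-Apr): 120 days
Weekday index = (2 + 120) mod 7 = 3

Thursday


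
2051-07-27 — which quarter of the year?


Month: July (month 7)
Q1: Jan-Mar, Q2: Apr-Jun, Q3: Jul-Sep, Q4: Oct-Dec

Q3


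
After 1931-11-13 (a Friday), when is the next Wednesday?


Current: Friday
Target: Wednesday
Days ahead: 5

Next Wednesday: 1931-11-18


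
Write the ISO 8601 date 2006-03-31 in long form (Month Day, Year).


ISO 2006-03-31 parses as year=2006, month=03, day=31
Month 3 -> March

March 31, 2006


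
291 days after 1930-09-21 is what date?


Start: 1930-09-21, add 291 days
September 1930 has 30 days: 30 - 21 = 9 days to September 30 -> 282 left
October 1930 has 31 days -> 251 left
November 1930 has 30 days -> 221 left
December 1930 has 31 days -> 190 left
January 1931 has 31 days -> 159 left
February 1931 has 28 days -> 131 left
March 1931 has 31 days -> 100 left
April 1931 has 30 days -> 70 left
May 1931 has 31 days -> 39 left
June 1931 has 30 days -> 9 left
July 1931: 9 <= 31 -> lands on July 9

Result: 1931-07-09


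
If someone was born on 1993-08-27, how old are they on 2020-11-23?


Birth: 1993-08-27
Reference: 2020-11-23
Year difference: 2020 - 1993 = 27

27 years old


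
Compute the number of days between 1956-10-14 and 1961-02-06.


From 1956-10-14 to 1961-02-06
1956-10-14: days before October = 31 + 29 + 31 + 30 + 31 + 30 + 31 + 31 + 30 = 274 (1956 is a leap year); day of year = 274 + 14 = 288
1961-02-06: days before February = 31; day of year = 31 + 6 = 37
Rest of 1956: 366 - 288 = 78
Full years 1957 (365), 1958 (365), 1959 (365), 1960 (366): 1461
Total = 78 + 1461 + 37 = 1576

1576 days


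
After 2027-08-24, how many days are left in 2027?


Day of year: 236 of 365
Remaining = 365 - 236

129 days


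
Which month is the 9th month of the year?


Month 9 of 12

September


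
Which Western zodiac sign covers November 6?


Date: November 6
Conventional tropical zodiac dates: Scorpio from October 23 onward; Sagittarius starts November 22
November 6 falls within the Scorpio range

Scorpio


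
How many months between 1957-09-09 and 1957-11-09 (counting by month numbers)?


From September 1957 to November 1957
0 years * 12 = 0 months, plus 2 months = 2

2 months


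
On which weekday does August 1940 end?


August 1940 has 31 days
Anchor: Jan 1, 1940. With p = 1940 - 1 = 1939: (p + p//4 - p//100 + p//400) mod 7 = (1939 + 484 - 19 + 4) mod 7 = 2408 mod 7 = 0 -> Monday (Mon=0 ... Sun=6)
Days before August (Jan-Jul): 213; August 1 index = (0 + 213) mod 7 = 3 -> Thursday
Last day offset: 31 - 1 = 30 days
Weekday index = (3 + 30) mod 7 = 5

Saturday, August 31


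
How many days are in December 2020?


December 2020

31 days


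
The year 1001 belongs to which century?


Century = (year - 1) // 100 + 1
= (1001 - 1) // 100 + 1
= 1000 // 100 + 1
= 10 + 1

11th century


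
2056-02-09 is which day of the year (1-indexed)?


Date: February 9, 2056
Days in months 1 through 1: 31
Plus 9 days in February

Day of year: 40


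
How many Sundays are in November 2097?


November 2097 has 30 days
Anchor: Jan 1, 2097. With p = 2097 - 1 = 2096: (p + p//4 - p//100 + p//400) mod 7 = (2096 + 524 - 20 + 5) mod 7 = 2605 mod 7 = 1 -> Tuesday (Mon=0 ... Sun=6)
Days before November (Jan-Oct): 304; November 1 index = (1 + 304) mod 7 = 4 -> Friday
First Sunday is November 3
Sundays: 3, 10, 17, 24

4 Sundays


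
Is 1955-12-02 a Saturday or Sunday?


Anchor: Jan 1, 1955. With p = 1955 - 1 = 1954: (p + p//4 - p//100 + p//400) mod 7 = (1954 + 488 - 19 + 4) mod 7 = 2427 mod 7 = 5 -> Saturday (Mon=0 ... Sun=6)
Day of year: 336; offset = 335
Weekday index = (5 + 335) mod 7 = 4 -> Friday
Weekend days: Saturday, Sunday

No


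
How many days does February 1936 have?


February 1936 (leap year: yes)

29 days


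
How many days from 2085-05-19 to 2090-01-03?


From 2085-05-19 to 2090-01-03
2085-05-19: days before May = 31 + 28 + 31 + 30 = 120 (2085 is not a leap year); day of year = 120 + 19 = 139
2090-01-03: day of year = 3
Rest of 2085: 365 - 139 = 226
Full years 2086 (365), 2087 (365), 2088 (366), 2089 (365): 1461
Total = 226 + 1461 + 3 = 1690

1690 days


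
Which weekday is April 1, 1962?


Target: April 1, 1962
Anchor: Jan 1, 1962. With p = 1962 - 1 = 1961: (p + p//4 - p//100 + p//400) mod 7 = (1961 + 490 - 19 + 4) mod 7 = 2436 mod 7 = 0 -> Monday (Mon=0 ... Sun=6)
Days before April (Jan-Mar): 90 days
Weekday index = (0 + 90) mod 7 = 6

Sunday


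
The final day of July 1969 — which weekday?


July 1969 has 31 days
Anchor: Jan 1, 1969. With p = 1969 - 1 = 1968: (p + p//4 - p//100 + p//400) mod 7 = (1968 + 492 - 19 + 4) mod 7 = 2445 mod 7 = 2 -> Wednesday (Mon=0 ... Sun=6)
Days before July (Jan-Jun): 181; July 1 index = (2 + 181) mod 7 = 1 -> Tuesday
Last day offset: 31 - 1 = 30 days
Weekday index = (1 + 30) mod 7 = 3

Thursday, July 31


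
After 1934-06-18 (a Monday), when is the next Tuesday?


Current: Monday
Target: Tuesday
Days ahead: 1

Next Tuesday: 1934-06-19


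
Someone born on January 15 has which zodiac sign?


Date: January 15
Conventional tropical zodiac dates: Capricorn from December 22 onward; Aquarius starts January 20
January 15 falls within the Capricorn range

Capricorn


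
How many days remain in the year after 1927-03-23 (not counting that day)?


Day of year: 82 of 365
Remaining = 365 - 82

283 days


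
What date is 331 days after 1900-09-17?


Start: 1900-09-17, add 331 days
September 1900 has 30 days: 30 - 17 = 13 days to September 30 -> 318 left
October 1900 has 31 days -> 287 left
November 1900 has 30 days -> 257 left
December 1900 has 31 days -> 226 left
January 1901 has 31 days -> 195 left
February 1901 has 28 days -> 167 left
March 1901 has 31 days -> 136 left
April 1901 has 30 days -> 106 left
May 1901 has 31 days -> 75 left
June 1901 has 30 days -> 45 left
July 1901 has 31 days -> 14 left
August 1901: 14 <= 31 -> lands on August 14

Result: 1901-08-14


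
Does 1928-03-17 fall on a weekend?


Anchor: Jan 1, 1928. With p = 1928 - 1 = 1927: (p + p//4 - p//100 + p//400) mod 7 = (1927 + 481 - 19 + 4) mod 7 = 2393 mod 7 = 6 -> Sunday (Mon=0 ... Sun=6)
Day of year: 77; offset = 76
Weekday index = (6 + 76) mod 7 = 5 -> Saturday
Weekend days: Saturday, Sunday

Yes


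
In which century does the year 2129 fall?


Century = (year - 1) // 100 + 1
= (2129 - 1) // 100 + 1
= 2128 // 100 + 1
= 21 + 1

22nd century


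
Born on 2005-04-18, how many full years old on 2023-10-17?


Birth: 2005-04-18
Reference: 2023-10-17
Year difference: 2023 - 2005 = 18

18 years old


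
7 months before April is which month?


April is month 4
4 - 7 = -3; wrap: -3 + 12 = 9

September


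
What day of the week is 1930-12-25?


Date: December 25, 1930
Anchor: Jan 1, 1930. With p = 1930 - 1 = 1929: (p + p//4 - p//100 + p//400) mod 7 = (1929 + 482 - 19 + 4) mod 7 = 2396 mod 7 = 2 -> Wednesday (Mon=0 ... Sun=6)
Days before December (Jan-Nov): 334; offset = 334 + 25 - 1 = 358
Weekday index = (2 + 358) mod 7 = 3

Day of the week: Thursday


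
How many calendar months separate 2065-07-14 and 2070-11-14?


From July 2065 to November 2070
5 years * 12 = 60 months, plus 4 months = 64

64 months


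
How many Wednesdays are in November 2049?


November 2049 has 30 days
Anchor: Jan 1, 2049. With p = 2049 - 1 = 2048: (p + p//4 - p//100 + p//400) mod 7 = (2048 + 512 - 20 + 5) mod 7 = 2545 mod 7 = 4 -> Friday (Mon=0 ... Sun=6)
Days before November (Jan-Oct): 304; November 1 index = (4 + 304) mod 7 = 0 -> Monday
First Wednesday is November 3
Wednesdays: 3, 10, 17, 24

4 Wednesdays


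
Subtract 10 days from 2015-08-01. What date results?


Start: 2015-08-01, subtract 10 days
Back 1 day from August 1 reaches July 31, 2015 -> 9 left
July 2015: 31 - 9 = 22 -> lands on July 22

Result: 2015-07-22


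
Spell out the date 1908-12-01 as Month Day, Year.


ISO 1908-12-01 parses as year=1908, month=12, day=01
Month 12 -> December

December 1, 1908


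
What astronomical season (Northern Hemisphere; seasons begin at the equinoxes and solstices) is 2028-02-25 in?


Date: February 25
Astronomical Winter (approx.; exact equinox/solstice day varies by year): December 21 to March 19
February 25 falls within the Winter window

Winter


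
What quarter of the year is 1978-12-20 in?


Month: December (month 12)
Q1: Jan-Mar, Q2: Apr-Jun, Q3: Jul-Sep, Q4: Oct-Dec

Q4


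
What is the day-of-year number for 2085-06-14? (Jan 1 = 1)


Date: June 14, 2085
Days in months 1 through 5: 151
Plus 14 days in June

Day of year: 165


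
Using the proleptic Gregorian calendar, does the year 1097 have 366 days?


Gregorian leap year rule: divisible by 4, but not by 100, unless also by 400.
1097 is not divisible by 4 -> not a leap year

No


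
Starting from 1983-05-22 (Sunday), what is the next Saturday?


Current: Sunday
Target: Saturday
Days ahead: 6

Next Saturday: 1983-05-28


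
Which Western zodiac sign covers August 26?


Date: August 26
Conventional tropical zodiac dates: Virgo from August 23 onward; Libra starts September 23
August 26 falls within the Virgo range

Virgo


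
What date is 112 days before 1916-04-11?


Start: 1916-04-11, subtract 112 days
Back 11 days from April 11 reaches March 31, 1916 -> 101 left
March 1916 has 31 days -> back to February 29, 1916 -> 70 left
February 1916 has 29 days -> back to January 31, 1916 -> 41 left
January 1916 has 31 days -> back to December 31, 1915 -> 10 left
December 1915: 31 - 10 = 21 -> lands on December 21

Result: 1915-12-21


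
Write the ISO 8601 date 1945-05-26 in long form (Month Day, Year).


ISO 1945-05-26 parses as year=1945, month=05, day=26
Month 5 -> May

May 26, 1945


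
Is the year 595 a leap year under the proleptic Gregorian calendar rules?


Gregorian leap year rule: divisible by 4, but not by 100, unless also by 400.
595 is not divisible by 4 -> not a leap year

No


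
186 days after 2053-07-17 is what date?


Start: 2053-07-17, add 186 days
July 2053 has 31 days: 31 - 17 = 14 days to July 31 -> 172 left
August 2053 has 31 days -> 141 left
September 2053 has 30 days -> 111 left
October 2053 has 31 days -> 80 left
November 2053 has 30 days -> 50 left
December 2053 has 31 days -> 19 left
January 2054: 19 <= 31 -> lands on January 19

Result: 2054-01-19


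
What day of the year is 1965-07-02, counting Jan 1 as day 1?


Date: July 2, 1965
Days in months 1 through 6: 181
Plus 2 days in July

Day of year: 183


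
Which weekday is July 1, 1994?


Target: July 1, 1994
Anchor: Jan 1, 1994. With p = 1994 - 1 = 1993: (p + p//4 - p//100 + p//400) mod 7 = (1993 + 498 - 19 + 4) mod 7 = 2476 mod 7 = 5 -> Saturday (Mon=0 ... Sun=6)
Days before July (Jan-Jun): 181 days
Weekday index = (5 + 181) mod 7 = 4

Friday


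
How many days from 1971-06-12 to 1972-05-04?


From 1971-06-12 to 1972-05-04
1971-06-12: days before June = 31 + 28 + 31 + 30 + 31 = 151 (1971 is not a leap year); day of year = 151 + 12 = 163
1972-05-04: days before May = 31 + 29 + 31 + 30 = 121 (1972 is a leap year); day of year = 121 + 4 = 125
Rest of 1971: 365 - 163 = 202
Total = 202 + 125 = 327

327 days


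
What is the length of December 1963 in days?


December 1963

31 days


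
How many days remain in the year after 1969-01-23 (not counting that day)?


Day of year: 23 of 365
Remaining = 365 - 23

342 days


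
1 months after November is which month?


November is month 11
11 + 1 = 12

December


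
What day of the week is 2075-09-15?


Date: September 15, 2075
Anchor: Jan 1, 2075. With p = 2075 - 1 = 2074: (p + p//4 - p//100 + p//400) mod 7 = (2074 + 518 - 20 + 5) mod 7 = 2577 mod 7 = 1 -> Tuesday (Mon=0 ... Sun=6)
Days before September (Jan-Aug): 243; offset = 243 + 15 - 1 = 257
Weekday index = (1 + 257) mod 7 = 6

Day of the week: Sunday


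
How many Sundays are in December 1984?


December 1984 has 31 days
Anchor: Jan 1, 1984. With p = 1984 - 1 = 1983: (p + p//4 - p//100 + p//400) mod 7 = (1983 + 495 - 19 + 4) mod 7 = 2463 mod 7 = 6 -> Sunday (Mon=0 ... Sun=6)
Days before December (Jan-Nov): 335; December 1 index = (6 + 335) mod 7 = 5 -> Saturday
First Sunday is December 2
Sundays: 2, 9, 16, 23, 30

5 Sundays


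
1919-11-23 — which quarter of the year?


Month: November (month 11)
Q1: Jan-Mar, Q2: Apr-Jun, Q3: Jul-Sep, Q4: Oct-Dec

Q4


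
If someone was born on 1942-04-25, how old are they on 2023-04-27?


Birth: 1942-04-25
Reference: 2023-04-27
Year difference: 2023 - 1942 = 81

81 years old


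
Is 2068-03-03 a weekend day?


Anchor: Jan 1, 2068. With p = 2068 - 1 = 2067: (p + p//4 - p//100 + p//400) mod 7 = (2067 + 516 - 20 + 5) mod 7 = 2568 mod 7 = 6 -> Sunday (Mon=0 ... Sun=6)
Day of year: 63; offset = 62
Weekday index = (6 + 62) mod 7 = 5 -> Saturday
Weekend days: Saturday, Sunday

Yes


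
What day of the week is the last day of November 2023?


November 2023 has 30 days
Anchor: Jan 1, 2023. With p = 2023 - 1 = 2022: (p + p//4 - p//100 + p//400) mod 7 = (2022 + 505 - 20 + 5) mod 7 = 2512 mod 7 = 6 -> Sunday (Mon=0 ... Sun=6)
Days before November (Jan-Oct): 304; November 1 index = (6 + 304) mod 7 = 2 -> Wednesday
Last day offset: 30 - 1 = 29 days
Weekday index = (2 + 29) mod 7 = 3

Thursday, November 30


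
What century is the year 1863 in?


Century = (year - 1) // 100 + 1
= (1863 - 1) // 100 + 1
= 1862 // 100 + 1
= 18 + 1

19th century


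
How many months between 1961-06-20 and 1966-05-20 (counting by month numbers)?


From June 1961 to May 1966
5 years * 12 = 60 months, minus 1 month = 59

59 months


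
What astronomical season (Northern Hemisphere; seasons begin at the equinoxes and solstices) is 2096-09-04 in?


Date: September 4
Astronomical Summer (approx.; exact equinox/solstice day varies by year): June 21 to September 21
September 4 falls within the Summer window

Summer


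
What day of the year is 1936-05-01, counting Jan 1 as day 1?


Date: May 1, 1936
Days in months 1 through 4: 121
Plus 1 days in May

Day of year: 122


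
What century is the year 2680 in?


Century = (year - 1) // 100 + 1
= (2680 - 1) // 100 + 1
= 2679 // 100 + 1
= 26 + 1

27th century


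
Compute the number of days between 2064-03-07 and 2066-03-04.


From 2064-03-07 to 2066-03-04
2064-03-07: days before March = 31 + 29 = 60 (2064 is a leap year); day of year = 60 + 7 = 67
2066-03-04: days before March = 31 + 28 = 59 (2066 is not a leap year); day of year = 59 + 4 = 63
Rest of 2064: 366 - 67 = 299
Full years 2065 (365): 365
Total = 299 + 365 + 63 = 727

727 days


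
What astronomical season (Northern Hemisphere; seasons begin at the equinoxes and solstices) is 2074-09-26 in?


Date: September 26
Astronomical Autumn (approx.; exact equinox/solstice day varies by year): September 22 to December 20
September 26 falls within the Autumn window

Autumn


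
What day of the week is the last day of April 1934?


April 1934 has 30 days
Anchor: Jan 1, 1934. With p = 1934 - 1 = 1933: (p + p//4 - p//100 + p//400) mod 7 = (1933 + 483 - 19 + 4) mod 7 = 2401 mod 7 = 0 -> Monday (Mon=0 ... Sun=6)
Days before April (Jan-Mar): 90; April 1 index = (0 + 90) mod 7 = 6 -> Sunday
Last day offset: 30 - 1 = 29 days
Weekday index = (6 + 29) mod 7 = 0

Monday, April 30


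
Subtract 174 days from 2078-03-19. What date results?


Start: 2078-03-19, subtract 174 days
Back 19 days from March 19 reaches February 28, 2078 -> 155 left
February 2078 has 28 days -> back to January 31, 2078 -> 127 left
January 2078 has 31 days -> back to December 31, 2077 -> 96 left
December 2077 has 31 days -> back to November 30, 2077 -> 65 left
November 2077 has 30 days -> back to October 31, 2077 -> 35 left
October 2077 has 31 days -> back to September 30, 2077 -> 4 left
September 2077: 30 - 4 = 26 -> lands on September 26

Result: 2077-09-26


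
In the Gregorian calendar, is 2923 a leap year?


Gregorian leap year rule: divisible by 4, but not by 100, unless also by 400.
2923 is not divisible by 4 -> not a leap year

No


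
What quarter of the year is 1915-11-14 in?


Month: November (month 11)
Q1: Jan-Mar, Q2: Apr-Jun, Q3: Jul-Sep, Q4: Oct-Dec

Q4


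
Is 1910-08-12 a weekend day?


Anchor: Jan 1, 1910. With p = 1910 - 1 = 1909: (p + p//4 - p//100 + p//400) mod 7 = (1909 + 477 - 19 + 4) mod 7 = 2371 mod 7 = 5 -> Saturday (Mon=0 ... Sun=6)
Day of year: 224; offset = 223
Weekday index = (5 + 223) mod 7 = 4 -> Friday
Weekend days: Saturday, Sunday

No


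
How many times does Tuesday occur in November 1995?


November 1995 has 30 days
Anchor: Jan 1, 1995. With p = 1995 - 1 = 1994: (p + p//4 - p//100 + p//400) mod 7 = (1994 + 498 - 19 + 4) mod 7 = 2477 mod 7 = 6 -> Sunday (Mon=0 ... Sun=6)
Days before November (Jan-Oct): 304; November 1 index = (6 + 304) mod 7 = 2 -> Wednesday
First Tuesday is November 7
Tuesdays: 7, 14, 21, 28

4 Tuesdays


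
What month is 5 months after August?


August is month 8
8 + 5 = 13; wrap: 13 - 12 = 1

January


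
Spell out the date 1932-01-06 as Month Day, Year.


ISO 1932-01-06 parses as year=1932, month=01, day=06
Month 1 -> January

January 6, 1932


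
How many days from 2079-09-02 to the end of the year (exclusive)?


Day of year: 245 of 365
Remaining = 365 - 245

120 days


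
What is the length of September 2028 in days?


September 2028

30 days


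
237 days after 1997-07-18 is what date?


Start: 1997-07-18, add 237 days
July 1997 has 31 days: 31 - 18 = 13 days to July 31 -> 224 left
August 1997 has 31 days -> 193 left
September 1997 has 30 days -> 163 left
October 1997 has 31 days -> 132 left
November 1997 has 30 days -> 102 left
December 1997 has 31 days -> 71 left
January 1998 has 31 days -> 40 left
February 1998 has 28 days -> 12 left
March 1998: 12 <= 31 -> lands on March 12

Result: 1998-03-12


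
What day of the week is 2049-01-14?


Date: January 14, 2049
Anchor: Jan 1, 2049. With p = 2049 - 1 = 2048: (p + p//4 - p//100 + p//400) mod 7 = (2048 + 512 - 20 + 5) mod 7 = 2545 mod 7 = 4 -> Friday (Mon=0 ... Sun=6)
Days into year = 14 - 1 = 13
Weekday index = (4 + 13) mod 7 = 3

Day of the week: Thursday


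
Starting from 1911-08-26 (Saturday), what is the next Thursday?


Current: Saturday
Target: Thursday
Days ahead: 5

Next Thursday: 1911-08-31


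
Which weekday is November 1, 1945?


Target: November 1, 1945
Anchor: Jan 1, 1945. With p = 1945 - 1 = 1944: (p + p//4 - p//100 + p//400) mod 7 = (1944 + 486 - 19 + 4) mod 7 = 2415 mod 7 = 0 -> Monday (Mon=0 ... Sun=6)
Days before November (Jan-Oct): 304 days
Weekday index = (0 + 304) mod 7 = 3

Thursday
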